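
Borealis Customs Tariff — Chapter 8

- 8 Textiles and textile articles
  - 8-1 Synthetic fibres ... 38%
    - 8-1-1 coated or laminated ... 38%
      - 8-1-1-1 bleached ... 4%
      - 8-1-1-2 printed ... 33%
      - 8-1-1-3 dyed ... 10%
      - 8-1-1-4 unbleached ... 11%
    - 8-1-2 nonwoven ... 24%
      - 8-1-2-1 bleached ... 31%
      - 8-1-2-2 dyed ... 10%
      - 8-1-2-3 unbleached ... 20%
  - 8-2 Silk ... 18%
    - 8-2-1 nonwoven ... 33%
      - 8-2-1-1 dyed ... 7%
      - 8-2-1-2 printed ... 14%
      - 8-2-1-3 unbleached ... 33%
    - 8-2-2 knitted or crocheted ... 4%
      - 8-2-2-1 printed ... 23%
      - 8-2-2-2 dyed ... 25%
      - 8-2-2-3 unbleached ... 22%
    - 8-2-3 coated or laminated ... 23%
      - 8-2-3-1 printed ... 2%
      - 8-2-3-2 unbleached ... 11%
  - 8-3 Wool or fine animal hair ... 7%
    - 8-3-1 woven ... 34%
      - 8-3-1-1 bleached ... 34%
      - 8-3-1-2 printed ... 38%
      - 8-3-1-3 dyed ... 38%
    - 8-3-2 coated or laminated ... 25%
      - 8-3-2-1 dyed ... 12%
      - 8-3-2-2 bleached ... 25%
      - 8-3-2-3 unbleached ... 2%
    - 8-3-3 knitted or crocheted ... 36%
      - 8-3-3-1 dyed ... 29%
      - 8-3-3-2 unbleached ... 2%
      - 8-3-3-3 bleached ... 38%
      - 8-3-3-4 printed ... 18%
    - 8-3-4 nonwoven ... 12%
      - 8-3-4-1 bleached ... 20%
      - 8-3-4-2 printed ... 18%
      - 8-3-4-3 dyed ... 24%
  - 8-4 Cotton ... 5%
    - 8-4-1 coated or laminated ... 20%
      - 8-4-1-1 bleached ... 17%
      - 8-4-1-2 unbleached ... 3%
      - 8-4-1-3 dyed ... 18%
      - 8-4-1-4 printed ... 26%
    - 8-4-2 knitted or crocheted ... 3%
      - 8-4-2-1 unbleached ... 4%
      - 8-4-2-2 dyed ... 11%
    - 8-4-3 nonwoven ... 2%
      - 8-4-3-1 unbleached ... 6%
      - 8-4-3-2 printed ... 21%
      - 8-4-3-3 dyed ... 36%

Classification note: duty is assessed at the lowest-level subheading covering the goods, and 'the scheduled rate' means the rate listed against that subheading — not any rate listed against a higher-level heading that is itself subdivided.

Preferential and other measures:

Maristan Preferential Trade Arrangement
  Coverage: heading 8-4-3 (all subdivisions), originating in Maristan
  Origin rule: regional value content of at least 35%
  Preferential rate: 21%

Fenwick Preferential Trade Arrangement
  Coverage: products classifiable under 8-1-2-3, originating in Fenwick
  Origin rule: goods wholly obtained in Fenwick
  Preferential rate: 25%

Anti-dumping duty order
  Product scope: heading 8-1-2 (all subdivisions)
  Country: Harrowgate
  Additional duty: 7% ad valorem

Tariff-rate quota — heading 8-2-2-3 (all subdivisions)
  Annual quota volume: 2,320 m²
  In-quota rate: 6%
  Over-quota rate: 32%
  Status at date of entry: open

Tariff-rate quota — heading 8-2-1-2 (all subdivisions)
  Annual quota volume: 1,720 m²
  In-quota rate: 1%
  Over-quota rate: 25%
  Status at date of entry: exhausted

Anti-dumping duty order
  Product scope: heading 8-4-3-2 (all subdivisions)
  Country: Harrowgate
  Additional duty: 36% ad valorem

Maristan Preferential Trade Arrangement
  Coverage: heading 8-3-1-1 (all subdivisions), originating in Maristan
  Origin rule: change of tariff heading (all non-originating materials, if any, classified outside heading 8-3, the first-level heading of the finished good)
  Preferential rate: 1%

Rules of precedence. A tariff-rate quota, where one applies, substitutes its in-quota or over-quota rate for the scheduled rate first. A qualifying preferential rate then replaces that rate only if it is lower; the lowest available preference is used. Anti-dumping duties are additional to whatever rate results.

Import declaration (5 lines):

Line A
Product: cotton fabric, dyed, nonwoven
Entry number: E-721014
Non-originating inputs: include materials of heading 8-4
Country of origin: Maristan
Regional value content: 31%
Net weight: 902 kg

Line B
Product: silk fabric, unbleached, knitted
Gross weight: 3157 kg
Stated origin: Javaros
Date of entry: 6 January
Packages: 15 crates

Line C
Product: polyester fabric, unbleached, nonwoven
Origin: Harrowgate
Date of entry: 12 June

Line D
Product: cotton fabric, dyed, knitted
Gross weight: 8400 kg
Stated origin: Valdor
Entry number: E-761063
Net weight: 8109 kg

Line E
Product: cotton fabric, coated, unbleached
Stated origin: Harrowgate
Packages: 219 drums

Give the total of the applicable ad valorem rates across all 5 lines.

83%

Line A: cotton → 8-4; nonwoven → 8-4-3; dyed → 8-4-3-3. Scheduled 36%. Maristan agreement on 8-4-3: RVC < 35%; Maristan agreement on 8-3-1-1: 8-4-3-3 not covered. → 36%.
Line B: silk → 8-2; knitted → 8-2-2; unbleached → 8-2-2-3. Scheduled 22%. quota on 8-2-2-3 open → in-quota 6%. → 6%.
Line C: polyester → 8-1; nonwoven → 8-1-2; unbleached → 8-1-2-3. Scheduled 20%. anti-dumping (Harrowgate, 8-1-2): +7%; total 20% + 7% = 27%. → 27%.
Line D: cotton → 8-4; knitted → 8-4-2; dyed → 8-4-2-2. Scheduled 11%. No special measure applies. → 11%.
Line E: cotton → 8-4; coated → 8-4-1; unbleached → 8-4-1-2. Scheduled 3%. No special measure applies. → 3%.
Sum: 36% + 6% + 27% + 11% + 3% = 83%.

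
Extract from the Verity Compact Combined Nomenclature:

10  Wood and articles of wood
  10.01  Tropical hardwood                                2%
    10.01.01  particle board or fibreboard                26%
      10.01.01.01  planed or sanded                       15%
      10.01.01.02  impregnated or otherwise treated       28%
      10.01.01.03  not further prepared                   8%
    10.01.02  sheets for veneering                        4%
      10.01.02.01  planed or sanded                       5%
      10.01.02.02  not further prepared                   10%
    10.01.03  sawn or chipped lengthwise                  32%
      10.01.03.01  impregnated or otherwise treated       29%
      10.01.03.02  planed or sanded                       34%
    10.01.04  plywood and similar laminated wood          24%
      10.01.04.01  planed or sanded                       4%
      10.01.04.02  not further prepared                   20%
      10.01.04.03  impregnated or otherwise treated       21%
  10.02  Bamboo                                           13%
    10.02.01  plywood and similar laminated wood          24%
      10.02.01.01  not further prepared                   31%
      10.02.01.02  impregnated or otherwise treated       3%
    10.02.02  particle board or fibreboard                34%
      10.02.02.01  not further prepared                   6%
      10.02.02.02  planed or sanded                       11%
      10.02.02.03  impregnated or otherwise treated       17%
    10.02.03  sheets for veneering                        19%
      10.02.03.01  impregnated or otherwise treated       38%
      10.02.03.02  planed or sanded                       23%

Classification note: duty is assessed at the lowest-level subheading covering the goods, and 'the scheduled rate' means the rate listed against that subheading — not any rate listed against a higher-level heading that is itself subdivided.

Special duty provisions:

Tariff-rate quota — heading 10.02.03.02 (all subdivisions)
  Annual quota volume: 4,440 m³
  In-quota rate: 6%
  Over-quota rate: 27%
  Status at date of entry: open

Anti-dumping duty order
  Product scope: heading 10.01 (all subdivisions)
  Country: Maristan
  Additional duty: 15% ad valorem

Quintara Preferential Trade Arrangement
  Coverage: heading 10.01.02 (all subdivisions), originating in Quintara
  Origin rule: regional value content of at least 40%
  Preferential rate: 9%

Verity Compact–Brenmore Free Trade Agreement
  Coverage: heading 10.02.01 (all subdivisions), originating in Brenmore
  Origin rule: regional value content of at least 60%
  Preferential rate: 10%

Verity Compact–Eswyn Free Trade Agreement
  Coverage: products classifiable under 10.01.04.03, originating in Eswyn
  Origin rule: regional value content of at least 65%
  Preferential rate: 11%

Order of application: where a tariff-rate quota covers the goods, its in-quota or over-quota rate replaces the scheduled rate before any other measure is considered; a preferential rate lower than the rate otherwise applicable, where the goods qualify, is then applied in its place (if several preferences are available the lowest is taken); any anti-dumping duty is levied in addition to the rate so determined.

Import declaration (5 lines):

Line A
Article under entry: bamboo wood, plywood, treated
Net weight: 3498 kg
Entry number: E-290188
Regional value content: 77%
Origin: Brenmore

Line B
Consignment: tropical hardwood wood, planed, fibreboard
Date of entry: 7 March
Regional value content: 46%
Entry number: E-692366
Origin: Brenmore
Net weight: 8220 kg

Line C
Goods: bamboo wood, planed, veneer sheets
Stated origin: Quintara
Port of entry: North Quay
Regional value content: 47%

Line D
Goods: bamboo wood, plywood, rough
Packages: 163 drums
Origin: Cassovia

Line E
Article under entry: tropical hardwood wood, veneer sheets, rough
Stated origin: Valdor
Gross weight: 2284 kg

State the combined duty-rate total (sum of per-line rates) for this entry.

65%

Line A: bamboo → 10.02; plywood → 10.02.01; treated → 10.02.01.02. Scheduled 3%. Brenmore agreement on 10.02.01: RVC ≥ 60% → 10% available; preference 10% not lower than 3% → no reduction. → 3%.
Line B: tropical hardwood → 10.01; fibreboard → 10.01.01; planed → 10.01.01.01. Scheduled 15%. Brenmore agreement on 10.02.01: 10.01.01.01 not covered. → 15%.
Line C: bamboo → 10.02; veneer sheets → 10.02.03; planed → 10.02.03.02. Scheduled 23%. quota on 10.02.03.02 open → in-quota 6%; Quintara agreement on 10.01.02: 10.02.03.02 not covered. → 6%.
Line D: bamboo → 10.02; plywood → 10.02.01; rough → 10.02.01.01. Scheduled 31%. No special measure applies. → 31%.
Line E: tropical hardwood → 10.01; veneer sheets → 10.01.02; rough → 10.01.02.02. Scheduled 10%. No special measure applies. → 10%.
Sum: 3% + 15% + 6% + 31% + 10% = 65%.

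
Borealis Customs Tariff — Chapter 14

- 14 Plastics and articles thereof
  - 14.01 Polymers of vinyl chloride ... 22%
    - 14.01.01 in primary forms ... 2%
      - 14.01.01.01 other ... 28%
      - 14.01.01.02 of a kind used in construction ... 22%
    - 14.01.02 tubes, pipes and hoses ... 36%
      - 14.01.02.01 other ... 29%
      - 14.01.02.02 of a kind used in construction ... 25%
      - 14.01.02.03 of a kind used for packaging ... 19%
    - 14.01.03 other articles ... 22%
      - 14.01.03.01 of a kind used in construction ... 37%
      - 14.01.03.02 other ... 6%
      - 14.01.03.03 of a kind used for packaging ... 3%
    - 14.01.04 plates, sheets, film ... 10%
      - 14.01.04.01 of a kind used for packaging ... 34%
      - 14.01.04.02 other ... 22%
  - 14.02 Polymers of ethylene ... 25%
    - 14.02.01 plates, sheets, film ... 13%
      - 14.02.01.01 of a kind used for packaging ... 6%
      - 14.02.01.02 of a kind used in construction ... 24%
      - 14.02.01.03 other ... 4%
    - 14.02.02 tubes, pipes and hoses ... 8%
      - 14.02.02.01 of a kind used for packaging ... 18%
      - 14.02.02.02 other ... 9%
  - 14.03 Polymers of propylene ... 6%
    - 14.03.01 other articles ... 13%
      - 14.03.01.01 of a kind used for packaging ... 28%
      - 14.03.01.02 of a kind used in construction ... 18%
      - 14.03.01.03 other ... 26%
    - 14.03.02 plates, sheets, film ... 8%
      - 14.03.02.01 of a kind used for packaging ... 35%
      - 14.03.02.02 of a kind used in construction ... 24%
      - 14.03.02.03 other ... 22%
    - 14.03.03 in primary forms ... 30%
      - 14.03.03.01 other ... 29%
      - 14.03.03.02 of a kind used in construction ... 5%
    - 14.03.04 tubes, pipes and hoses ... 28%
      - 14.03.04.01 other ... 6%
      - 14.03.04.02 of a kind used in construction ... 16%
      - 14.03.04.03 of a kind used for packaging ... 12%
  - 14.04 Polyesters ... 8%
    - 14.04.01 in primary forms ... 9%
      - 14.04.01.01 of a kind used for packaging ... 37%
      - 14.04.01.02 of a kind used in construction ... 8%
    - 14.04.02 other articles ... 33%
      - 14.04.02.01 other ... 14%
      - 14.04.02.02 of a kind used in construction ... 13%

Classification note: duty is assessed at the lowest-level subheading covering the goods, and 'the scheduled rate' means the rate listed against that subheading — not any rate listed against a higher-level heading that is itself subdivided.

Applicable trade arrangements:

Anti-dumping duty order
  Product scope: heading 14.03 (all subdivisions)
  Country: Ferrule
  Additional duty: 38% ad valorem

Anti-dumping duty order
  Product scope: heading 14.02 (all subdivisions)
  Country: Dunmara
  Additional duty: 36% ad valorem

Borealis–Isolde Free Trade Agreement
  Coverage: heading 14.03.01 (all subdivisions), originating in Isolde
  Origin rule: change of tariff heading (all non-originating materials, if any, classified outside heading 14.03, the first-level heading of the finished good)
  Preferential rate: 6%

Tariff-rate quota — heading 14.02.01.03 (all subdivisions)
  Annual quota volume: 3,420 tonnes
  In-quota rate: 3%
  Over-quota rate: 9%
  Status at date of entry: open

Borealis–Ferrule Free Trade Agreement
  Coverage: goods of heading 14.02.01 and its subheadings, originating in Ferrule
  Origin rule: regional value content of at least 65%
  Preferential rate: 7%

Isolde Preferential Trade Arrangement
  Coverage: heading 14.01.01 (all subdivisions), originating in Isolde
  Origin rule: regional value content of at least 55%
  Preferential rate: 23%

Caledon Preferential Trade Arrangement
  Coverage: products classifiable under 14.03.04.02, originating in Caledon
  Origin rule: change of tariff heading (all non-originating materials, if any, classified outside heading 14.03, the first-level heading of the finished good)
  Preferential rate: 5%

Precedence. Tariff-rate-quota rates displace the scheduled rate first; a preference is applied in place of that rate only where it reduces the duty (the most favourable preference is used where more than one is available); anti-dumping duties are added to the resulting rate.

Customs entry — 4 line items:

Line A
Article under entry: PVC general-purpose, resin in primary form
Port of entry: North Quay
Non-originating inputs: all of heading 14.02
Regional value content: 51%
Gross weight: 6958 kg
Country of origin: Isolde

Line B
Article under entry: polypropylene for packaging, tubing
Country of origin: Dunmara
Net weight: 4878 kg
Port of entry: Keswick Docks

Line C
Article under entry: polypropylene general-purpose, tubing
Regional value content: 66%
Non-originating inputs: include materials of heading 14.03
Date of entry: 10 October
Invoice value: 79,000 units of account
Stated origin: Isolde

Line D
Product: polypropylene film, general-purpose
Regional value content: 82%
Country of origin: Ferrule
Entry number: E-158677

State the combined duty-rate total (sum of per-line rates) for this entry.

Line A: PVC → 14.01; resin in primary form → 14.01.01; general-purpose → 14.01.01.01. Scheduled 28%. Isolde agreement on 14.03.01: 14.01.01.01 not covered; Isolde agreement on 14.01.01: RVC < 55%. → 28%.
Line B: polypropylene → 14.03; tubing → 14.03.04; for packaging → 14.03.04.03. Scheduled 12%. No special measure applies. → 12%.
Line C: polypropylene → 14.03; tubing → 14.03.04; general-purpose → 14.03.04.01. Scheduled 6%. Isolde agreement on 14.03.01: 14.03.04.01 not covered; Isolde agreement on 14.01.01: 14.03.04.01 not covered. → 6%.
Line D: polypropylene → 14.03; film → 14.03.02; general-purpose → 14.03.02.03. Scheduled 22%. Ferrule agreement on 14.02.01: 14.03.02.03 not covered; anti-dumping (Ferrule, 14.03): +38%; total 22% + 38% = 60%. → 60%.
Sum: 28% + 12% + 6% + 60% = 106%.

106%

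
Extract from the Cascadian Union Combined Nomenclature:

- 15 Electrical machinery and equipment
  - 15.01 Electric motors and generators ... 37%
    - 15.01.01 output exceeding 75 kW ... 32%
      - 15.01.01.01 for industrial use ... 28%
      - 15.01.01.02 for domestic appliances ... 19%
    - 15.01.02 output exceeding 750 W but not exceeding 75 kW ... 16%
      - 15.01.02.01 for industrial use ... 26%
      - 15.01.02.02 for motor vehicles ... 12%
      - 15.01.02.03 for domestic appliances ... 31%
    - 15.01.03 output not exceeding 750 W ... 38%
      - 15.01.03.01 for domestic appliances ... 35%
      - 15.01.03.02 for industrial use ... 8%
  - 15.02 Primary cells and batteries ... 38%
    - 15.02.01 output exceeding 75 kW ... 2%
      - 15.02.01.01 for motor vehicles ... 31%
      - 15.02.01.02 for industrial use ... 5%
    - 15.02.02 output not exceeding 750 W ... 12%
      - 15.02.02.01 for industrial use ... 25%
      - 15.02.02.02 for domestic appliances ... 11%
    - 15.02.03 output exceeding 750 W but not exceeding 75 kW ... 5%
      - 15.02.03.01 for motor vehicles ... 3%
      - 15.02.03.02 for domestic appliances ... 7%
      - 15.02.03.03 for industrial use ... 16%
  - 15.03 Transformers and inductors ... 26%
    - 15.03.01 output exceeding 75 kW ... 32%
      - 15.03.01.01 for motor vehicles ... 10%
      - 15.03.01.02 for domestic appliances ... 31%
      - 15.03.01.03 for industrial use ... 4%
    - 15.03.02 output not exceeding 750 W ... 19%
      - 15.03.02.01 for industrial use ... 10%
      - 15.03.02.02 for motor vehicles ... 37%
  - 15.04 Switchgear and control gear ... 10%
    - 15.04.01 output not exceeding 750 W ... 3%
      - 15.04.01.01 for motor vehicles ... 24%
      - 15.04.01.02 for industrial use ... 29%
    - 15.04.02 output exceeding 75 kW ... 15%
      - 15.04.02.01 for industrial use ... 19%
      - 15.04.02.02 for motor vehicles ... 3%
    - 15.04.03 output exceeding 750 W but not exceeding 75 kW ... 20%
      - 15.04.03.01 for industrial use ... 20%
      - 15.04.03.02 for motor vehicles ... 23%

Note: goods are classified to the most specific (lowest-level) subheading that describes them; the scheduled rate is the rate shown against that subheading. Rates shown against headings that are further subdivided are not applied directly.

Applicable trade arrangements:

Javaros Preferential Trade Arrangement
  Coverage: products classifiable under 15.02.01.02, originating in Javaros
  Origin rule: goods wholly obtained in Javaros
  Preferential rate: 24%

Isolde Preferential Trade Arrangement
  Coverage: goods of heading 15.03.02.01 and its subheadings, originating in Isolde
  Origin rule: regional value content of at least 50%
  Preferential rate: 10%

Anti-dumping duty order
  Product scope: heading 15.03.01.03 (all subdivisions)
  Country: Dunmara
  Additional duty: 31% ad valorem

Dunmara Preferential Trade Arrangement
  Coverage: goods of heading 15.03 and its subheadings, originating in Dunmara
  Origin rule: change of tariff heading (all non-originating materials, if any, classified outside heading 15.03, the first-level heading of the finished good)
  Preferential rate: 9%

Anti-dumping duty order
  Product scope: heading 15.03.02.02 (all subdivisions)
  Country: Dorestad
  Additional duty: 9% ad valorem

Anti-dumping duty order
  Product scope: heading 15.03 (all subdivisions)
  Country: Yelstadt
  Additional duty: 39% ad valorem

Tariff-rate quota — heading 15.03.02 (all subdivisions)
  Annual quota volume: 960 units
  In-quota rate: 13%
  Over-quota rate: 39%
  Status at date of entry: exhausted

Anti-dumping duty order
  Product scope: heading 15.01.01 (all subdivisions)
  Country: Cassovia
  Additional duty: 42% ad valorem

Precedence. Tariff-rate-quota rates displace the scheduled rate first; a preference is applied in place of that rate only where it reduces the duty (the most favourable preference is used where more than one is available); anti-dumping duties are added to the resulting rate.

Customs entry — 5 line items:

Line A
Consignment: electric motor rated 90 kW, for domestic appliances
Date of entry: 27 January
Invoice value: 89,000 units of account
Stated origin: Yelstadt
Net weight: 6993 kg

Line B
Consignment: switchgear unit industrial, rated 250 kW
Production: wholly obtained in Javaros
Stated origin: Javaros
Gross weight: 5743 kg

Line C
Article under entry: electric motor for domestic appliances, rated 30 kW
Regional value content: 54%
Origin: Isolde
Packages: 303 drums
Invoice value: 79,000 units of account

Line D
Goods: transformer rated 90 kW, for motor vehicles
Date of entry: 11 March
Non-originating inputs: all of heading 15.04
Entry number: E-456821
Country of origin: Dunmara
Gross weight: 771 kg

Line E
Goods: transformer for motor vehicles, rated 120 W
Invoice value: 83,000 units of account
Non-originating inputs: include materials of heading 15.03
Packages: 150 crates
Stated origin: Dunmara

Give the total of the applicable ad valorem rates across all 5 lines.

117%

Line A: electric motor → 15.01; rated 90 kW → 15.01.01; for domestic appliances → 15.01.01.02. Scheduled 19%. No special measure applies. → 19%.
Line B: switchgear unit → 15.04; rated 250 kW → 15.04.02; industrial → 15.04.02.01. Scheduled 19%. Javaros agreement on 15.02.01.02: 15.04.02.01 not covered. → 19%.
Line C: electric motor → 15.01; rated 30 kW → 15.01.02; for domestic appliances → 15.01.02.03. Scheduled 31%. Isolde agreement on 15.03.02.01: 15.01.02.03 not covered. → 31%.
Line D: transformer → 15.03; rated 90 kW → 15.03.01; for motor vehicles → 15.03.01.01. Scheduled 10%. Dunmara agreement on 15.03: CTH met → 9% available; preferential 9%. → 9%.
Line E: transformer → 15.03; rated 120 W → 15.03.02; for motor vehicles → 15.03.02.02. Scheduled 37%. quota on 15.03.02 exhausted → over-quota 39%; Dunmara agreement on 15.03: CTH not met. → 39%.
Sum: 19% + 19% + 31% + 9% + 39% = 117%.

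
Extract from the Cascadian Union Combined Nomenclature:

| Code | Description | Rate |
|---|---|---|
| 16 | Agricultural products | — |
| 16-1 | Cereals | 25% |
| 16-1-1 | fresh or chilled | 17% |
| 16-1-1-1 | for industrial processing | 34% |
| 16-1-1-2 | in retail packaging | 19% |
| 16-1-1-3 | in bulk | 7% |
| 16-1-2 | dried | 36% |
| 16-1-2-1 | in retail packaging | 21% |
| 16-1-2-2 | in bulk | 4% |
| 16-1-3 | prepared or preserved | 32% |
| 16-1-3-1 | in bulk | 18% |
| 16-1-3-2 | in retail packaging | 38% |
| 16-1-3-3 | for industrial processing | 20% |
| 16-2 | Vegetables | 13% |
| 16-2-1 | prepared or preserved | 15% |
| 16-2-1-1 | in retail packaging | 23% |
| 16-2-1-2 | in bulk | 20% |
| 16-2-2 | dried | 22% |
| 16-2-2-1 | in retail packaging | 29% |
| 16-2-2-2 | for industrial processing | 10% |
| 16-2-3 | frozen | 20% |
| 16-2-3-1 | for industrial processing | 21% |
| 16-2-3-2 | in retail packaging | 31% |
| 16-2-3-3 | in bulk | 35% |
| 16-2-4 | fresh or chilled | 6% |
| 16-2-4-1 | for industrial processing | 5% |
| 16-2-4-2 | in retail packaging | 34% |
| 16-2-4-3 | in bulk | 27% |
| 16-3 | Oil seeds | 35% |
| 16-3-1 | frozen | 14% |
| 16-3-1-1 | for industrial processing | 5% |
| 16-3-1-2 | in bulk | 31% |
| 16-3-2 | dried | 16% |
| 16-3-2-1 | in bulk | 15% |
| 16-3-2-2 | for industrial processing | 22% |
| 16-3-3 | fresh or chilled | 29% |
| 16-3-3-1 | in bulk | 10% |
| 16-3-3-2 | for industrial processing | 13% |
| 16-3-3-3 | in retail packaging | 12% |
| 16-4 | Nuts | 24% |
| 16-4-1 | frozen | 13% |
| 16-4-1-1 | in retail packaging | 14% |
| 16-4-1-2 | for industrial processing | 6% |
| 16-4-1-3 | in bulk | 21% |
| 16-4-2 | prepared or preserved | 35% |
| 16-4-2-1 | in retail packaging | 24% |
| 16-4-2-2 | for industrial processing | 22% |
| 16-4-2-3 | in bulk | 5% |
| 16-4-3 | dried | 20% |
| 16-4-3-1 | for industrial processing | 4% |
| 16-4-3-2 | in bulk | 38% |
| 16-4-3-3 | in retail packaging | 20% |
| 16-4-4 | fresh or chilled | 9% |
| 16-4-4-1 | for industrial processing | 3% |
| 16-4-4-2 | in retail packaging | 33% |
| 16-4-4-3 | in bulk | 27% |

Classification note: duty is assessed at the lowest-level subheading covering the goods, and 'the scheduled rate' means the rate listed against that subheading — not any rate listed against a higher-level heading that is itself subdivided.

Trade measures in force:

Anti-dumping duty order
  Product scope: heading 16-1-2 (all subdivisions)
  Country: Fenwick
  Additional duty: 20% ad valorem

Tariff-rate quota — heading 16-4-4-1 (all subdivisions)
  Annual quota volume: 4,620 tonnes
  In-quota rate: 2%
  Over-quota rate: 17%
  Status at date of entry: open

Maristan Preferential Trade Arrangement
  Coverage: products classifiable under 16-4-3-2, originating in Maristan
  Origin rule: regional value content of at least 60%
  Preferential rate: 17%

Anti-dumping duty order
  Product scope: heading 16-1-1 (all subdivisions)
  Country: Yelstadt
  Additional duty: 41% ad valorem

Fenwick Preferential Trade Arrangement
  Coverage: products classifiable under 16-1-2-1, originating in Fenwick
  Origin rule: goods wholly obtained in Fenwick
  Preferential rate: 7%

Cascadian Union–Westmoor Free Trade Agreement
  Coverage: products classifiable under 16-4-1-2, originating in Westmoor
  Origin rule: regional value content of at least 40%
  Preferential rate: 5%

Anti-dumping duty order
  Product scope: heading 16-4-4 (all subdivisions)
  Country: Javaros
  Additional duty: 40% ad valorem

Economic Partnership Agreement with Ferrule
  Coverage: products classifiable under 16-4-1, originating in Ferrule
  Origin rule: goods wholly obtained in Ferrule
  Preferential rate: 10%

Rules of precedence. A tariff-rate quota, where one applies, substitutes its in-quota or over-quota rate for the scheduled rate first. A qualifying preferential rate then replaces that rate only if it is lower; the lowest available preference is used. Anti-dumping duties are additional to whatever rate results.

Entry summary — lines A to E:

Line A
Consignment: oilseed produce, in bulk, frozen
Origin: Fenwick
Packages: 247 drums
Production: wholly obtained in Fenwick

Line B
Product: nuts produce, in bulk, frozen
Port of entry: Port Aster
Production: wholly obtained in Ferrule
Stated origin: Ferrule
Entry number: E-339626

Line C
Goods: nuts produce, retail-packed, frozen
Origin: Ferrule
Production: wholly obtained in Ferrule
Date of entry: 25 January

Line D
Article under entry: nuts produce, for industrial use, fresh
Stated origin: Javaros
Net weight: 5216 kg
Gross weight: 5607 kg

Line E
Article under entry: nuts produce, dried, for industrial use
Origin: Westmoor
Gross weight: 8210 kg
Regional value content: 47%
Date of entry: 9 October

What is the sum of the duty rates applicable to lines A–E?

Line A: oilseed → 16-3; frozen → 16-3-1; in bulk → 16-3-1-2. Scheduled 31%. Fenwick agreement on 16-1-2-1: 16-3-1-2 not covered. → 31%.
Line B: nuts → 16-4; frozen → 16-4-1; in bulk → 16-4-1-3. Scheduled 21%. Ferrule agreement on 16-4-1: wholly obtained → 10% available; preferential 10%. → 10%.
Line C: nuts → 16-4; frozen → 16-4-1; retail-packed → 16-4-1-1. Scheduled 14%. Ferrule agreement on 16-4-1: wholly obtained → 10% available; preferential 10%. → 10%.
Line D: nuts → 16-4; fresh → 16-4-4; for industrial use → 16-4-4-1. Scheduled 3%. quota on 16-4-4-1 open → in-quota 2%; anti-dumping (Javaros, 16-4-4): +40%; total 2% + 40% = 42%. → 42%.
Line E: nuts → 16-4; dried → 16-4-3; for industrial use → 16-4-3-1. Scheduled 4%. Westmoor agreement on 16-4-1-2: 16-4-3-1 not covered. → 4%.
Sum: 31% + 10% + 10% + 42% + 4% = 97%.

97%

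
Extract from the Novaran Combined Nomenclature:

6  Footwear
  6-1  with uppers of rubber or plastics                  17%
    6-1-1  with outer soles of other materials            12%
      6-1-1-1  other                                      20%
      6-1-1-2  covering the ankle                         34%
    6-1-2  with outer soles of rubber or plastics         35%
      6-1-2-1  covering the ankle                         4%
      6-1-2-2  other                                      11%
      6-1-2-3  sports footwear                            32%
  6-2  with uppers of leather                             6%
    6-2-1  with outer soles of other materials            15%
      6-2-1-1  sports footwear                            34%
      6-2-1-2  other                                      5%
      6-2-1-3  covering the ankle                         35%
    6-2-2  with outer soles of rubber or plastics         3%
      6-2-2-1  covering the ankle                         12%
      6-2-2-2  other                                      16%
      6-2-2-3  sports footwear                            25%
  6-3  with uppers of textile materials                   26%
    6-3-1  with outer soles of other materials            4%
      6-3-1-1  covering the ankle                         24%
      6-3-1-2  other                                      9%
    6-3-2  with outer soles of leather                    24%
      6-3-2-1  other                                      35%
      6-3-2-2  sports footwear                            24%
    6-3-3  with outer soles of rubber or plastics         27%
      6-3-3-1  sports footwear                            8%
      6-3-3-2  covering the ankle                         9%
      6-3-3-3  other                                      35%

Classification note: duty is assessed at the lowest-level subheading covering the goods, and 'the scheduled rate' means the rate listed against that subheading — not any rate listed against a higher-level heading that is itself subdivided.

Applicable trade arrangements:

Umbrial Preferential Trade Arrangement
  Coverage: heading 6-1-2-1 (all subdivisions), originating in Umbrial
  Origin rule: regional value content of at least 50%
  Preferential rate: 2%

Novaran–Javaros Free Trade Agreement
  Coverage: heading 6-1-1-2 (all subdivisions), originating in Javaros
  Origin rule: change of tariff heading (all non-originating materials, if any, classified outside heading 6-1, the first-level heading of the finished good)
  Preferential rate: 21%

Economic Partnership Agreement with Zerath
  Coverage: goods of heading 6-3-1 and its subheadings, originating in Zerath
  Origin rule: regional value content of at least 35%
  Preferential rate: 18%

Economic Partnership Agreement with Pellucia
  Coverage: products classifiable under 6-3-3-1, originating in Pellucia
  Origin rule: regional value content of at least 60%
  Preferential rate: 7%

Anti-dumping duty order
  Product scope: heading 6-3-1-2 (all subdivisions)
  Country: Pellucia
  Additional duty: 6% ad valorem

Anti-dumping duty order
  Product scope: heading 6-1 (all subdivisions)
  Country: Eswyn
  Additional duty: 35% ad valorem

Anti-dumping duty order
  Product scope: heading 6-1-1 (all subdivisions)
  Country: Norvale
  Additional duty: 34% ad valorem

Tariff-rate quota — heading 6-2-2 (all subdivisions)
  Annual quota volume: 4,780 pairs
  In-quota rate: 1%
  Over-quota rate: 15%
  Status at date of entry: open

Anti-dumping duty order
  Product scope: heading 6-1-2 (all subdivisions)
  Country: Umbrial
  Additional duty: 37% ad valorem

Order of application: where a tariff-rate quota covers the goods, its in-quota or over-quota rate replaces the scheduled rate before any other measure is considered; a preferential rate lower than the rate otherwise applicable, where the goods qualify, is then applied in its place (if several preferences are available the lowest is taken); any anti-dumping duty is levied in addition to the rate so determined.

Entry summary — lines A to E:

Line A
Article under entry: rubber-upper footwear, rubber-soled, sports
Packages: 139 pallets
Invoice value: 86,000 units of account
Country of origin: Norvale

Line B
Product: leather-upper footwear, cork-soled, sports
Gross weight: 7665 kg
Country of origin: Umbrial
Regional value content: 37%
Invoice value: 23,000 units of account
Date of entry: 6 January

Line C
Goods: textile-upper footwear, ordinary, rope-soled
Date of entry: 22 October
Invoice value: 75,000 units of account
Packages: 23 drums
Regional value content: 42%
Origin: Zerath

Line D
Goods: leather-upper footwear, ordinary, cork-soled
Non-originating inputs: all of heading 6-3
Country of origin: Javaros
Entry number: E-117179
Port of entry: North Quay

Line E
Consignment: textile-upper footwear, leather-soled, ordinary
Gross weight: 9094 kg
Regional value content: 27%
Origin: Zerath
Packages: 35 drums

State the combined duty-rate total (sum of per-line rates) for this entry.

115%

Line A: rubber-upper → 6-1; rubber-soled → 6-1-2; sports → 6-1-2-3. Scheduled 32%. No special measure applies. → 32%.
Line B: leather-upper → 6-2; cork-soled → 6-2-1; sports → 6-2-1-1. Scheduled 34%. Umbrial agreement on 6-1-2-1: 6-2-1-1 not covered. → 34%.
Line C: textile-upper → 6-3; rope-soled → 6-3-1; ordinary → 6-3-1-2. Scheduled 9%. Zerath agreement on 6-3-1: RVC ≥ 35% → 18% available; preference 18% not lower than 9% → no reduction. → 9%.
Line D: leather-upper → 6-2; cork-soled → 6-2-1; ordinary → 6-2-1-2. Scheduled 5%. Javaros agreement on 6-1-1-2: 6-2-1-2 not covered. → 5%.
Line E: textile-upper → 6-3; leather-soled → 6-3-2; ordinary → 6-3-2-1. Scheduled 35%. Zerath agreement on 6-3-1: 6-3-2-1 not covered. → 35%.
Sum: 32% + 34% + 9% + 5% + 35% = 115%.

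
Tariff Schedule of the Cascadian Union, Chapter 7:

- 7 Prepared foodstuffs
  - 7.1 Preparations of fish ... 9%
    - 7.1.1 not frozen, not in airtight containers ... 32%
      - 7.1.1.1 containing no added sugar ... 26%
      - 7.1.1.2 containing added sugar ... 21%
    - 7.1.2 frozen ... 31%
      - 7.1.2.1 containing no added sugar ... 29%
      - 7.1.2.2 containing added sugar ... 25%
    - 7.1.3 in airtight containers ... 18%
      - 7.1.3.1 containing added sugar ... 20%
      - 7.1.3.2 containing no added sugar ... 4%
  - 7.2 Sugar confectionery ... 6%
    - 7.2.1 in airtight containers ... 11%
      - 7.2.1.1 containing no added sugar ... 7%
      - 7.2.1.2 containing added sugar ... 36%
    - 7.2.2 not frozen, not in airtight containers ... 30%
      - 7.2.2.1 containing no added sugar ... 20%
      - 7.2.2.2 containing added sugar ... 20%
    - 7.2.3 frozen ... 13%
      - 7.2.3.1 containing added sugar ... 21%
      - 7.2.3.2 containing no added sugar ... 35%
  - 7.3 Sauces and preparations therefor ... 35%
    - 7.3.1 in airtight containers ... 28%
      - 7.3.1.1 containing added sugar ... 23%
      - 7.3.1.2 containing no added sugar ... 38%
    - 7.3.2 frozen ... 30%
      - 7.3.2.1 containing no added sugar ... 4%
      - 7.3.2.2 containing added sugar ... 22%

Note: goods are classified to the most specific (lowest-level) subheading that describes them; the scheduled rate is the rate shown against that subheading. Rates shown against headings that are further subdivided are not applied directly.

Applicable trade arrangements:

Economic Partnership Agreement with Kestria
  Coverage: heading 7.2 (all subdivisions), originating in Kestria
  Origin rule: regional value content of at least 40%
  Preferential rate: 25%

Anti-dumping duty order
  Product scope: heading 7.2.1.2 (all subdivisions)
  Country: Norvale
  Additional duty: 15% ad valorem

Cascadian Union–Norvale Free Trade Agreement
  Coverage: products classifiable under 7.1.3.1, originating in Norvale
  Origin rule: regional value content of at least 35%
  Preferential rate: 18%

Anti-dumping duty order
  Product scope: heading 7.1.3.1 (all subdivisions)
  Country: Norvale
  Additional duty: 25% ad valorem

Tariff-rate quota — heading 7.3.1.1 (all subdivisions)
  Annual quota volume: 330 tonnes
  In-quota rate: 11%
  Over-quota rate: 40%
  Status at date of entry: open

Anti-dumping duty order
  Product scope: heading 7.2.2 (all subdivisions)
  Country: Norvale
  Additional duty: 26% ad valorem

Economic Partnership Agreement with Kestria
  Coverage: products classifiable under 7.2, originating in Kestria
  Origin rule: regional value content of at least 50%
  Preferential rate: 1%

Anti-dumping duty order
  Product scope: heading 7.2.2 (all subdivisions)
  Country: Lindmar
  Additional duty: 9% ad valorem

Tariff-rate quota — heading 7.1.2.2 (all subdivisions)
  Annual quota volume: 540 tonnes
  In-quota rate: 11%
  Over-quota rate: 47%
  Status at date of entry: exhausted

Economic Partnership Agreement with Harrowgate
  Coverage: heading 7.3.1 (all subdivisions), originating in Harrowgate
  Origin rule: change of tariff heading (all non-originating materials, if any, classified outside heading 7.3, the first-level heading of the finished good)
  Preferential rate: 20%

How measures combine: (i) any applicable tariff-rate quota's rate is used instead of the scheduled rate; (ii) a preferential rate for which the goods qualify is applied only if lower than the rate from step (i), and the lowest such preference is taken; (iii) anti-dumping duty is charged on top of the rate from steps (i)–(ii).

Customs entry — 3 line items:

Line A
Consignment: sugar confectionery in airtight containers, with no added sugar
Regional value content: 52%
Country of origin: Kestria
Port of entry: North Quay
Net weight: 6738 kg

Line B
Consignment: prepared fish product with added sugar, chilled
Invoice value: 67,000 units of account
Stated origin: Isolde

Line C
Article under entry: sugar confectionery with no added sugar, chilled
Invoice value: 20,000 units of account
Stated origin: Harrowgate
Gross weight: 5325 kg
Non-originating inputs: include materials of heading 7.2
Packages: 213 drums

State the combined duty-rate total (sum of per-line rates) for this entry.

Line A: sugar confectionery → 7.2; in airtight containers → 7.2.1; with no added sugar → 7.2.1.1. Scheduled 7%. Kestria agreement on 7.2: RVC ≥ 40% → 25% available; Kestria agreement on 7.2: RVC ≥ 50% → 1% available; preferential 1%. → 1%.
Line B: prepared fish product → 7.1; chilled → 7.1.1; with added sugar → 7.1.1.2. Scheduled 21%. No special measure applies. → 21%.
Line C: sugar confectionery → 7.2; chilled → 7.2.2; with no added sugar → 7.2.2.1. Scheduled 20%. Harrowgate agreement on 7.3.1: 7.2.2.1 not covered. → 20%.
Sum: 1% + 21% + 20% = 42%.

42%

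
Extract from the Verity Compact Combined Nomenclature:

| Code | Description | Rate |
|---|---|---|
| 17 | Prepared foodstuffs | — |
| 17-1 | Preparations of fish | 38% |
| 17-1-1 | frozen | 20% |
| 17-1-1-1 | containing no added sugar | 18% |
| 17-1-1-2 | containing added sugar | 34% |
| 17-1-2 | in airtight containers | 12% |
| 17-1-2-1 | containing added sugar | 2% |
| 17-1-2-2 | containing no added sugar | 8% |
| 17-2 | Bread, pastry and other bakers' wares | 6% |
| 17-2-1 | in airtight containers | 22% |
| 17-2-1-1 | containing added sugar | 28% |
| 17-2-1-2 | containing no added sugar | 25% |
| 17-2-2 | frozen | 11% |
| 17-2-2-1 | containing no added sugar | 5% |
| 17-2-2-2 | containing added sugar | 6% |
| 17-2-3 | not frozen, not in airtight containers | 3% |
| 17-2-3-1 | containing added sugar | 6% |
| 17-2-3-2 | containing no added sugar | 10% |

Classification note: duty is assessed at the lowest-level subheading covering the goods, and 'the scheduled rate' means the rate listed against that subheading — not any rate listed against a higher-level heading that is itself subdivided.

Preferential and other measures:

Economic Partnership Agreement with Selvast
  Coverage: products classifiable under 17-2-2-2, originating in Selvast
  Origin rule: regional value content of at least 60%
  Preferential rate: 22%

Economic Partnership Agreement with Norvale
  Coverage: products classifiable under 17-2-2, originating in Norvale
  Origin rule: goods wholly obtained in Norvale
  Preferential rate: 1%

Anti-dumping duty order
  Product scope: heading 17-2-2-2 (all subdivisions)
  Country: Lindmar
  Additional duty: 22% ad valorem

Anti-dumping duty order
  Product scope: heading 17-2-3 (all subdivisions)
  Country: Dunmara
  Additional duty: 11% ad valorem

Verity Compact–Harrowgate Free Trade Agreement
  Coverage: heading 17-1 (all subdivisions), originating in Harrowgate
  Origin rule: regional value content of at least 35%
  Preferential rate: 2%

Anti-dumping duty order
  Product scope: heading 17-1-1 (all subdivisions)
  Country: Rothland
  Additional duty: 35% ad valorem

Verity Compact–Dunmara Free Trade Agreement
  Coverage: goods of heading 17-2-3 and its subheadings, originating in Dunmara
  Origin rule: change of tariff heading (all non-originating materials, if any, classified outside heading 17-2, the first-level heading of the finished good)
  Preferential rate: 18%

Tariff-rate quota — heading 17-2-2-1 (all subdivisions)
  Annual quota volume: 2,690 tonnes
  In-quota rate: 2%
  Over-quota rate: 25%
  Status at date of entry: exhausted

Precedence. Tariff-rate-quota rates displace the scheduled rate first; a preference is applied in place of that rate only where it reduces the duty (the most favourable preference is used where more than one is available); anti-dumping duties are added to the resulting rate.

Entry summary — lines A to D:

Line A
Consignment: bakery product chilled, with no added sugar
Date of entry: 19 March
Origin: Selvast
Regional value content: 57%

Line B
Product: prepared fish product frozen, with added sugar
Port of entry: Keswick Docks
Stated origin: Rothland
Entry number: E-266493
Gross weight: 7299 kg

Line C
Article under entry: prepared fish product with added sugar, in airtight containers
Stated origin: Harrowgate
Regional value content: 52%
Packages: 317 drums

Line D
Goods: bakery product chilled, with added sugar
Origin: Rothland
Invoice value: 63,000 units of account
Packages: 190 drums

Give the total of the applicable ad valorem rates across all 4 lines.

Line A: bakery product → 17-2; chilled → 17-2-3; with no added sugar → 17-2-3-2. Scheduled 10%. Selvast agreement on 17-2-2-2: 17-2-3-2 not covered. → 10%.
Line B: prepared fish product → 17-1; frozen → 17-1-1; with added sugar → 17-1-1-2. Scheduled 34%. anti-dumping (Rothland, 17-1-1): +35%; total 34% + 35% = 69%. → 69%.
Line C: prepared fish product → 17-1; in airtight containers → 17-1-2; with added sugar → 17-1-2-1. Scheduled 2%. Harrowgate agreement on 17-1: RVC ≥ 35% → 2% available; preference 2% not lower than 2% → no reduction. → 2%.
Line D: bakery product → 17-2; chilled → 17-2-3; with added sugar → 17-2-3-1. Scheduled 6%. No special measure applies. → 6%.
Sum: 10% + 69% + 2% + 6% = 87%.

87%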